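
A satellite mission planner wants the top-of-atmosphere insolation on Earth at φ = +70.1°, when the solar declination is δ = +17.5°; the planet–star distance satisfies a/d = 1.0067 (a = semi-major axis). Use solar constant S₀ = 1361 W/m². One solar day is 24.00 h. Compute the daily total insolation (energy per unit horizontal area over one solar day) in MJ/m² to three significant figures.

34.2 MJ/m²

cos H₀ = −tan(+70.1°) tan(+17.500°) = -0.8710, H₀ = 2.6280 rad.
Bracket: H₀ sin φ sin δ + cos φ cos δ sin H₀ = 2.6280×0.94029×0.30071 + 0.34038×0.95372×0.49128 = 0.743079 + 0.159483 = 0.902562.
Inverse-square distance factor (a/d)² = 1.0067² = 1.013445.
Q̄ = (S₀/π) × 1.013445 × [bracket] = (1361/π) × 1.013445 × 0.902562 = 396.26 W/m².
Daily total = Q̄ × 24.00 h × 3600 s/h = 396.26 × 24.00 × 3600 / 10⁶ = 34.24 MJ/m².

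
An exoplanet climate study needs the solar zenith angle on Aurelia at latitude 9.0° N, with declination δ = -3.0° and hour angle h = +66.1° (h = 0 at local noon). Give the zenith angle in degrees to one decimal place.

cos θ_z = sin φ sin δ + cos φ cos δ cos h = -0.008187 + 0.399605 = 0.391418.
θ_z = arccos(0.391418) = 67.0°.

θ_z = 67.0°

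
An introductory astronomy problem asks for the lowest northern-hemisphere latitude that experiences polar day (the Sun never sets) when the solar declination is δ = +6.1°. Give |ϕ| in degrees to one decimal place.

|ϕ| = 83.9°

Polar day requires cos h₀ = −tan ϕ tan δ ≤ −1, i.e. tan ϕ tan δ ≥ 1.
The boundary is |tan ϕ| · |tan δ| = 1, so |ϕ| = 90° − |δ| = 90° − 6.1° = 83.9° in the northern hemisphere.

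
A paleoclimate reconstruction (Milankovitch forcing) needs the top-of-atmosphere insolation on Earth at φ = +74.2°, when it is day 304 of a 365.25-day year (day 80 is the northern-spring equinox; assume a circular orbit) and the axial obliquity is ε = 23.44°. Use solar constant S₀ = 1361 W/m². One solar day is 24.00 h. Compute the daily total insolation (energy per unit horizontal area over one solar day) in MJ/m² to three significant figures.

Solar longitude: λ_s = 360° × (304 − 80)/365.25 = 220.780°.
sin δ = sin 23.44° × sin 220.780° = -0.25982, so δ = -15.059°.
cos H₀ = −tan(+74.2°) tan(-15.059°) = 0.9508, H₀ = 0.3149 rad.
Bracket: H₀ sin φ sin δ + cos φ cos δ sin H₀ = 0.3149×0.96222×-0.25982 + 0.27228×0.96566×0.30969 = -0.078726 + 0.081427 = 0.002701.
Q̄ = (S₀/π) × [bracket] = (1361/π) × 0.002701 = 1.1701 W/m².
Daily total = Q̄ × 24.00 h × 3600 s/h = 1.1701 × 24.00 × 3600 / 10⁶ = 0.1011 MJ/m².

0.101 MJ/m²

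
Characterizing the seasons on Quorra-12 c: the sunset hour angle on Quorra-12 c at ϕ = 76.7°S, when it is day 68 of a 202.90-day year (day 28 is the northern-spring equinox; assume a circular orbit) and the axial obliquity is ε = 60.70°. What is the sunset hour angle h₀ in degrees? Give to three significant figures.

h₀ = 0.00°

Solar longitude: L_s = 360° × (68 − 28)/202.90 = 70.971°.
sin δ = sin 60.70° × sin 70.971° = 0.82441, so δ = +55.529°.
cos h₀ = −tan ϕ · tan δ = 6.1618 ≥ 1, so the host star never rises (polar night) and h₀ = 0.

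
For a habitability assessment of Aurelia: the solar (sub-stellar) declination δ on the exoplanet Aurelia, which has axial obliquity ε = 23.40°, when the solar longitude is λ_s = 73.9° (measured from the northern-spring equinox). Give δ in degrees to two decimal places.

δ = +22.43°

sin δ = sin ε · sin λ_s = sin 23.40° × sin 73.9° = 0.381571.
δ = arcsin(0.381571) = +22.43°.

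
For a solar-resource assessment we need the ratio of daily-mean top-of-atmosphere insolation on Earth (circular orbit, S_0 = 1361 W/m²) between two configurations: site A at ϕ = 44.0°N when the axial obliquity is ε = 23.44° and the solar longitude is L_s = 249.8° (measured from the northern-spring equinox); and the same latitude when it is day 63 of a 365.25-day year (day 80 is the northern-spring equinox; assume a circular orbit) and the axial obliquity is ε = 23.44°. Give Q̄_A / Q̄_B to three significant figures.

Q̄_A / Q̄_B ≈ 0.524

— Configuration A (ϕ=+44.0°):
Solar declination: sin δ = sin ε · sin L_s = sin 23.44° × sin 249.8° = -0.37332, so δ = -21.921°.
cos h₀ = −tan(+44.0°) tan(-21.921°) = 0.3886, h₀ = 1.1717 rad.
Bracket: h₀ sin ϕ sin δ + cos ϕ cos δ sin h₀ = 1.1717×0.69466×-0.37332 + 0.71934×0.92770×0.92140 = -0.303858 + 0.614879 = 0.311021.
Q̄ = (S_0/π) × [bracket] = (1361/π) × 0.311021 = 134.74 W/m².
— Configuration B (ϕ=+44.0°):
Solar longitude: L_s = 360° × (63 − 80)/365.25 = -16.756°, i.e. -16.756° + 360° = 343.244°.
sin δ = sin 23.44° × sin 343.244° = -0.11468, so δ = -6.585°.
cos h₀ = −tan(+44.0°) tan(-6.585°) = 0.1115, h₀ = 1.4591 rad.
Bracket: h₀ sin ϕ sin δ + cos ϕ cos δ sin h₀ = 1.4591×0.69466×-0.11468 + 0.71934×0.99340×0.99377 = -0.116237 + 0.710140 = 0.593903.
Q̄ = (S_0/π) × [bracket] = (1361/π) × 0.593903 = 257.29 W/m².
Ratio Q̄_A / Q̄_B = 134.74 / 257.29 = 0.5237.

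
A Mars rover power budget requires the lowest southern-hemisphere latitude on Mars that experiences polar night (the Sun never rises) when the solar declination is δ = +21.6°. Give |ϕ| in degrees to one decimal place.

|ϕ| = 68.4°

Polar night requires cos h₀ = −tan ϕ tan δ ≥ 1, i.e. tan ϕ tan δ ≤ −1.
The boundary is |tan ϕ| · |tan δ| = 1, so |ϕ| = 90° − |δ| = 90° − 21.6° = 68.4° in the southern hemisphere.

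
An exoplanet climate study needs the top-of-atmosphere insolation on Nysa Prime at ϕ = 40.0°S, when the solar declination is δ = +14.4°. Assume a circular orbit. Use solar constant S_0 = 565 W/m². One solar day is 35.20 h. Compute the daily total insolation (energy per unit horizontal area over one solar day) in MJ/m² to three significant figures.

11.6 MJ/m²

cos h₀ = −tan(-40.0°) tan(+14.400°) = 0.2154, h₀ = 1.3536 rad.
Bracket: h₀ sin ϕ sin δ + cos ϕ cos δ sin h₀ = 1.3536×-0.64279×0.24869 + 0.76604×0.96858×0.97652 = -0.216380 + 0.724550 = 0.508170.
Q̄ = (S_0/π) × [bracket] = (565/π) × 0.508170 = 91.392 W/m².
Daily total = Q̄ × 35.20 h × 3600 s/h = 91.392 × 35.20 × 3600 / 10⁶ = 11.58 MJ/m².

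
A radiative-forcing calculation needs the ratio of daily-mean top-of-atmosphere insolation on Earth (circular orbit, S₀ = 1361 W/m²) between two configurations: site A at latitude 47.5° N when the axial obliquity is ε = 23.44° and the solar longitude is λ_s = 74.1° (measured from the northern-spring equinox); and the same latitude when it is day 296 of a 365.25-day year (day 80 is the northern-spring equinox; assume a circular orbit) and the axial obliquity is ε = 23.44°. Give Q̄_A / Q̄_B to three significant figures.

Q̄_A / Q̄_B ≈ 2.64

— Configuration A (φ=+47.5°):
Solar declination: sin δ = sin ε · sin λ_s = sin 23.44° × sin 74.1° = 0.38257, so δ = +22.493°.
cos H₀ = −tan(+47.5°) tan(+22.493°) = -0.4519, H₀ = 2.0397 rad.
Bracket: H₀ sin φ sin δ + cos φ cos δ sin H₀ = 2.0397×0.73728×0.38257 + 0.67559×0.92393×0.89208 = 0.575320 + 0.556834 = 1.132154.
Q̄ = (S₀/π) × [bracket] = (1361/π) × 1.132154 = 490.47 W/m².
— Configuration B (φ=+47.5°):
Solar longitude: λ_s = 360° × (296 − 80)/365.25 = 212.895°.
sin δ = sin 23.44° × sin 212.895° = -0.21604, so δ = -12.477°.
cos H₀ = −tan(+47.5°) tan(-12.477°) = 0.2415, H₀ = 1.3269 rad.
Bracket: H₀ sin φ sin δ + cos φ cos δ sin H₀ = 1.3269×0.73728×-0.21604 + 0.67559×0.97638×0.97041 = -0.211351 + 0.640114 = 0.428763.
Q̄ = (S₀/π) × [bracket] = (1361/π) × 0.428763 = 185.75 W/m².
Ratio Q̄_A / Q̄_B = 490.47 / 185.75 = 2.640.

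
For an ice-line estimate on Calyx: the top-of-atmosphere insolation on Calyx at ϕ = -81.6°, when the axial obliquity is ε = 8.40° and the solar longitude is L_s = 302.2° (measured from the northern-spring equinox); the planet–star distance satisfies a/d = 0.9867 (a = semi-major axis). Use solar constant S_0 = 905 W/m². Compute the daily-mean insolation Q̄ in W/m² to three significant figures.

Solar declination: sin δ = sin ε · sin L_s = sin 8.40° × sin 302.2° = -0.12361, so δ = -7.101°.
cos h₀ = −tan(-81.6°) tan(-7.101°) = -0.8436, h₀ = 2.5747 rad.
Bracket: h₀ sin ϕ sin δ + cos ϕ cos δ sin h₀ = 2.5747×-0.98927×-0.12361 + 0.14608×0.99233×0.53699 = 0.314844 + 0.077842 = 0.392686.
Inverse-square distance factor (a/d)² = 0.9867² = 0.973577.
Q̄ = (S_0/π) × 0.973577 × [bracket] = (905/π) × 0.973577 × 0.392686 = 110.1 W/m².

Q̄ ≈ 110 W/m²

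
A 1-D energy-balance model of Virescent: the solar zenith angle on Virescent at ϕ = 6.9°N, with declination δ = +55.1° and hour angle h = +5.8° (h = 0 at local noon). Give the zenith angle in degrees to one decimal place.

θ_z = 48.4°

cos θ_z = sin ϕ sin δ + cos ϕ cos δ cos h = 0.098530 + 0.565094 = 0.663624.
θ_z = arccos(0.663624) = 48.4°.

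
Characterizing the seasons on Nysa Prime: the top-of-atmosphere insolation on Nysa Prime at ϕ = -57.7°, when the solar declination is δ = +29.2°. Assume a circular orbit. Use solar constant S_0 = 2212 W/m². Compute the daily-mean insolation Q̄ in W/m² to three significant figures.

Q̄ ≈ 12.3 W/m²

cos h₀ = −tan(-57.7°) tan(+29.200°) = 0.8841, h₀ = 0.4863 rad.
Bracket: h₀ sin ϕ sin δ + cos ϕ cos δ sin h₀ = 0.4863×-0.84526×0.48786 + 0.53435×0.87292×0.46737 = -0.200535 + 0.218002 = 0.017467.
Q̄ = (S_0/π) × [bracket] = (2212/π) × 0.017467 = 12.30 W/m².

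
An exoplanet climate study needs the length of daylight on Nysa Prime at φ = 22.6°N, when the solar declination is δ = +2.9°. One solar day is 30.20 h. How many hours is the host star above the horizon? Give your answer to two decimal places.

15.30 h

cos H₀ = −tan φ · tan δ = −tan(+22.6°) × tan(+2.900°) = -0.0211, so H₀ = 1.5919 rad = 91.21°.
Daylight = 2H₀/(2π) × 30.20 h = (1.5919/π) × 30.20 = 15.30 h.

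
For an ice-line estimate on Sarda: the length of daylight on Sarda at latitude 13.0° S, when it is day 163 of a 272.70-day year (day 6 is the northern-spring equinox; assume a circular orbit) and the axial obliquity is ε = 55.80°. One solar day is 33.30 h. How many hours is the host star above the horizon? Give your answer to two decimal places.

Solar longitude: λ_s = 360° × (163 − 6)/272.70 = 207.261°.
sin δ = sin 55.80° × sin 207.261° = -0.37884, so δ = -22.262°.
cos H₀ = −tan φ · tan δ = −tan(-13.0°) × tan(-22.262°) = -0.0945, so H₀ = 1.6654 rad = 95.42°.
Daylight = 2H₀/(2π) × 33.30 h = (1.6654/π) × 33.30 = 17.65 h.

17.65 h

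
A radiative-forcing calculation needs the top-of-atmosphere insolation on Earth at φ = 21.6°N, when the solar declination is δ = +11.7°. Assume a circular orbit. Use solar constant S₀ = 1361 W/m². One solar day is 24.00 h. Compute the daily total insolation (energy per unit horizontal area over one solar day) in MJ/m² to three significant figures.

cos H₀ = −tan(+21.6°) tan(+11.700°) = -0.0820, H₀ = 1.6529 rad.
Bracket: H₀ sin φ sin δ + cos φ cos δ sin H₀ = 1.6529×0.36812×0.20279 + 0.92978×0.97922×0.99663 = 0.123391 + 0.907391 = 1.030782.
Q̄ = (S₀/π) × [bracket] = (1361/π) × 1.030782 = 446.56 W/m².
Daily total = Q̄ × 24.00 h × 3600 s/h = 446.56 × 24.00 × 3600 / 10⁶ = 38.58 MJ/m².

38.6 MJ/m²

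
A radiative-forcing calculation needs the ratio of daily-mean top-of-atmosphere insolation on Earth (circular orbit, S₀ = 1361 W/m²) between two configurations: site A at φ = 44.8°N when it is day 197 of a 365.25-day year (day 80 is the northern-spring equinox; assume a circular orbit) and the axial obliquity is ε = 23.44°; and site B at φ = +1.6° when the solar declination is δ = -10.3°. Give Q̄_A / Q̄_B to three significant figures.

— Configuration A (φ=+44.8°):
Solar longitude: λ_s = 360° × (197 − 80)/365.25 = 115.318°.
sin δ = sin 23.44° × sin 115.318° = 0.35958, so δ = +21.074°.
cos H₀ = −tan(+44.8°) tan(+21.074°) = -0.3827, H₀ = 1.9635 rad.
Bracket: H₀ sin φ sin δ + cos φ cos δ sin H₀ = 1.9635×0.70463×0.35958 + 0.70957×0.93311×0.92388 = 0.497494 + 0.611707 = 1.109201.
Q̄ = (S₀/π) × [bracket] = (1361/π) × 1.109201 = 480.53 W/m².
— Configuration B (φ=+1.6°):
cos H₀ = −tan(+1.6°) tan(-10.300°) = 0.0051, H₀ = 1.5657 rad.
Bracket: H₀ sin φ sin δ + cos φ cos δ sin H₀ = 1.5657×0.02792×-0.17880 + 0.99961×0.98389×0.99999 = -0.007816 + 0.983496 = 0.975680.
Q̄ = (S₀/π) × [bracket] = (1361/π) × 0.975680 = 422.68 W/m².
Ratio Q̄_A / Q̄_B = 480.53 / 422.68 = 1.137.

Q̄_A / Q̄_B ≈ 1.14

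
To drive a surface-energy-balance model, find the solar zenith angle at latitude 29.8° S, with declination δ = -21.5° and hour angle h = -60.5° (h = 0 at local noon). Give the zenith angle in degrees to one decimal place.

cos θ_z = sin ϕ sin δ + cos ϕ cos δ cos h = 0.182142 + 0.397575 = 0.579717.
θ_z = arccos(0.579717) = 54.6°.

θ_z = 54.6°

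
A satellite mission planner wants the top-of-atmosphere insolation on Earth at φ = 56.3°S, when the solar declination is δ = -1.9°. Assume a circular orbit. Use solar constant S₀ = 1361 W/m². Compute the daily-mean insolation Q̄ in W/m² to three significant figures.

cos H₀ = −tan(-56.3°) tan(-1.900°) = -0.0497, H₀ = 1.6206 rad.
Bracket: H₀ sin φ sin δ + cos φ cos δ sin H₀ = 1.6206×-0.83195×-0.03316 + 0.55484×0.99945×0.99876 = 0.044708 + 0.553847 = 0.598555.
Q̄ = (S₀/π) × [bracket] = (1361/π) × 0.598555 = 259.3 W/m².

Q̄ ≈ 259 W/m²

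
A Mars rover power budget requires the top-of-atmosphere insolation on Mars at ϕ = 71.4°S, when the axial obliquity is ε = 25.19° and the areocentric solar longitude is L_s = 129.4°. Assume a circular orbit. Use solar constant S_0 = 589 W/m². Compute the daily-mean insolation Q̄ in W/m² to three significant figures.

sin δ = sin 25.19° × sin 129.4° = 0.32889, so δ = +19.202°.
cos h₀ = −tan(-71.4°) tan(+19.202°) = 1.0349 ≥ 1 ⇒ polar night, h₀ = 0 and Q̄ = 0.

Q̄ ≈ 0.00 W/m²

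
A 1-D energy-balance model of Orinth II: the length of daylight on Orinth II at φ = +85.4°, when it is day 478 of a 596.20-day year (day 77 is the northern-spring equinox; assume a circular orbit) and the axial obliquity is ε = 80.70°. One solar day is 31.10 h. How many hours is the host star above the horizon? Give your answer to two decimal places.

Solar longitude: λ_s = 360° × (478 − 77)/596.20 = 242.134°.
sin δ = sin 80.70° × sin 242.134° = -0.87242, so δ = -60.741°.
cos H₀ = −tan φ · tan δ = 22.1851 ≥ 1, so the host star never rises (polar night) and H₀ = 0.
Daylight = 2H₀/(2π) × 31.10 h = (0.0000/π) × 31.10 = 0.00 h.

0.00 h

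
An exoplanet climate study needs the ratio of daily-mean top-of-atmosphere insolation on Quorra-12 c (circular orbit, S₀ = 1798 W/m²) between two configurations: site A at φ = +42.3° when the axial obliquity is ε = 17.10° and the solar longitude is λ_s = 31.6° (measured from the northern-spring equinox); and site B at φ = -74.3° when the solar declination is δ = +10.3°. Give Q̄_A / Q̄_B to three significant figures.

— Configuration A (φ=+42.3°):
Solar declination: sin δ = sin ε · sin λ_s = sin 17.10° × sin 31.6° = 0.15407, so δ = +8.863°.
cos H₀ = −tan(+42.3°) tan(+8.863°) = -0.1419, H₀ = 1.7132 rad.
Bracket: H₀ sin φ sin δ + cos φ cos δ sin H₀ = 1.7132×0.67301×0.15407 + 0.73963×0.98806×0.98988 = 0.177643 + 0.723403 = 0.901046.
Q̄ = (S₀/π) × [bracket] = (1798/π) × 0.901046 = 515.69 W/m².
— Configuration B (φ=-74.3°):
cos H₀ = −tan(-74.3°) tan(+10.300°) = 0.6465, H₀ = 0.8678 rad.
Bracket: H₀ sin φ sin δ + cos φ cos δ sin H₀ = 0.8678×-0.96269×0.17880 + 0.27060×0.98389×0.76289 = -0.149374 + 0.203112 = 0.053738.
Q̄ = (S₀/π) × [bracket] = (1798/π) × 0.053738 = 30.755 W/m².
Ratio Q̄_A / Q̄_B = 515.69 / 30.755 = 16.77.

Q̄_A / Q̄_B ≈ 16.8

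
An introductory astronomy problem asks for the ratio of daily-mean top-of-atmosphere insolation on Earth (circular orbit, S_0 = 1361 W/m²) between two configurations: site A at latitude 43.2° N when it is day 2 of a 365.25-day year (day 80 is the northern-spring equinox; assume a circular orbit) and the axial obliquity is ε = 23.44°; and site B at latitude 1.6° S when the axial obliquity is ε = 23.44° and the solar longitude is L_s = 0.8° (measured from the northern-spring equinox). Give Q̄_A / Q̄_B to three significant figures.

Q̄_A / Q̄_B ≈ 0.309

— Configuration A (ϕ=+43.2°):
Solar longitude: L_s = 360° × (2 − 80)/365.25 = -76.879°, i.e. -76.879° + 360° = 283.121°.
sin δ = sin 23.44° × sin 283.121° = -0.38740, so δ = -22.793°.
cos h₀ = −tan(+43.2°) tan(-22.793°) = 0.3946, h₀ = 1.1652 rad.
Bracket: h₀ sin ϕ sin δ + cos ϕ cos δ sin h₀ = 1.1652×0.68455×-0.38740 + 0.72897×0.92191×0.91885 = -0.309005 + 0.617508 = 0.308503.
Q̄ = (S_0/π) × [bracket] = (1361/π) × 0.308503 = 133.65 W/m².
— Configuration B (ϕ=-1.6°):
Solar declination: sin δ = sin ε · sin L_s = sin 23.44° × sin 0.8° = 0.00555, so δ = +0.318°.
cos h₀ = −tan(-1.6°) tan(+0.318°) = 0.0002, h₀ = 1.5706 rad.
Bracket: h₀ sin ϕ sin δ + cos ϕ cos δ sin h₀ = 1.5706×-0.02792×0.00555 + 0.99961×0.99998×1.00000 = -0.000243 + 0.999590 = 0.999347.
Q̄ = (S_0/π) × [bracket] = (1361/π) × 0.999347 = 432.94 W/m².
Ratio Q̄_A / Q̄_B = 133.65 / 432.94 = 0.3087.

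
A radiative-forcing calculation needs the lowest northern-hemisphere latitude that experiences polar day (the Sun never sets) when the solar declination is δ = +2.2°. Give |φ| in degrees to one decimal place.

|φ| = 87.8°

Polar day requires cos H₀ = −tan φ tan δ ≤ −1, i.e. tan φ tan δ ≥ 1.
The boundary is |tan φ| · |tan δ| = 1, so |φ| = 90° − |δ| = 90° − 2.2° = 87.8° in the northern hemisphere.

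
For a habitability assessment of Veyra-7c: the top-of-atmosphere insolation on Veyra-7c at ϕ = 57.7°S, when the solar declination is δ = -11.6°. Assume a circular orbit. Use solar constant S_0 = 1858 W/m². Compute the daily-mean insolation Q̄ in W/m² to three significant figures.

cos h₀ = −tan(-57.7°) tan(-11.600°) = -0.3247, h₀ = 1.9015 rad.
Bracket: h₀ sin ϕ sin δ + cos ϕ cos δ sin h₀ = 1.9015×-0.84526×-0.20108 + 0.53435×0.97958×0.94582 = 0.323188 + 0.495079 = 0.818267.
Q̄ = (S_0/π) × [bracket] = (1858/π) × 0.818267 = 483.9 W/m².

Q̄ ≈ 484 W/m²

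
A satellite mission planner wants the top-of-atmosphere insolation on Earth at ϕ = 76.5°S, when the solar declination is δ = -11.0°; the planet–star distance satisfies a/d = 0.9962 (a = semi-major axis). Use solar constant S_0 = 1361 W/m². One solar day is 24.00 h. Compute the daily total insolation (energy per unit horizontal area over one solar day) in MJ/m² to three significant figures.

22.3 MJ/m²

cos h₀ = −tan(-76.5°) tan(-11.000°) = -0.8097, h₀ = 2.5144 rad.
Bracket: h₀ sin ϕ sin δ + cos ϕ cos δ sin h₀ = 2.5144×-0.97237×-0.19081 + 0.23345×0.98163×0.58691 = 0.466517 + 0.134497 = 0.601014.
Inverse-square distance factor (a/d)² = 0.9962² = 0.992414.
Q̄ = (S_0/π) × 0.992414 × [bracket] = (1361/π) × 0.992414 × 0.601014 = 258.40 W/m².
Daily total = Q̄ × 24.00 h × 3600 s/h = 258.40 × 24.00 × 3600 / 10⁶ = 22.33 MJ/m².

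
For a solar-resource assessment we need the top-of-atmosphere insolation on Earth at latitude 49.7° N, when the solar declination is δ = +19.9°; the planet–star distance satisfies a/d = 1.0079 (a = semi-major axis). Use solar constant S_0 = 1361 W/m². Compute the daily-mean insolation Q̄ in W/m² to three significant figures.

Q̄ ≈ 472 W/m²

cos h₀ = −tan(+49.7°) tan(+19.900°) = -0.4268, h₀ = 2.0118 rad.
Bracket: h₀ sin ϕ sin δ + cos ϕ cos δ sin h₀ = 2.0118×0.76267×0.34038 + 0.64679×0.94029×0.90432 = 0.522258 + 0.549980 = 1.072238.
Inverse-square distance factor (a/d)² = 1.0079² = 1.015862.
Q̄ = (S_0/π) × 1.015862 × [bracket] = (1361/π) × 1.015862 × 1.072238 = 471.9 W/m².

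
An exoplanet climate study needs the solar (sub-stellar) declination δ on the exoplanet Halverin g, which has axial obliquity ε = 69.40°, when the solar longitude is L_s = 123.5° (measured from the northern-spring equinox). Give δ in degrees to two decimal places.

sin δ = sin ε · sin L_s = sin 69.40° × sin 123.5° = 0.780567.
δ = arcsin(0.780567) = +51.31°.

δ = +51.31°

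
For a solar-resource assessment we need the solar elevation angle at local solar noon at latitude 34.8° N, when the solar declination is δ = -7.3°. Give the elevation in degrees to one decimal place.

47.9°

At local noon the hour angle is zero, so the zenith angle equals |φ − δ| = |+34.8° − (-7.300°)| = 42.100°.
Elevation = 90° − 42.100° = 47.9°.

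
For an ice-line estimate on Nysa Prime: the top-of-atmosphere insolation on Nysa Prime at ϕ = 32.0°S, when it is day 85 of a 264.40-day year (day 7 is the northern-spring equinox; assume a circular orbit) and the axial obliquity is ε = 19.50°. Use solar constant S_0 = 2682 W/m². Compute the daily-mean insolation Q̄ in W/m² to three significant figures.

Q̄ ≈ 473 W/m²

Solar longitude: L_s = 360° × (85 − 7)/264.40 = 106.203°.
sin δ = sin 19.50° × sin 106.203° = 0.32055, so δ = +18.696°.
cos h₀ = −tan(-32.0°) tan(+18.696°) = 0.2115, h₀ = 1.3577 rad.
Bracket: h₀ sin ϕ sin δ + cos ϕ cos δ sin h₀ = 1.3577×-0.52992×0.32055 + 0.84805×0.94723×0.97739 = -0.230627 + 0.785136 = 0.554509.
Q̄ = (S_0/π) × [bracket] = (2682/π) × 0.554509 = 473.4 W/m².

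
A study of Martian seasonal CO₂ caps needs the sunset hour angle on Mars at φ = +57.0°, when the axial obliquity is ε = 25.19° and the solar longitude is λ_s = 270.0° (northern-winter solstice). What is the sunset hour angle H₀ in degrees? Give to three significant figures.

H₀ = 43.6°

Solar declination: sin δ = sin ε · sin λ_s = sin 25.19° × sin 270.0° = -0.42562, so δ = -25.190°.
cos H₀ = −tan φ · tan δ = −tan(+57.0°) × tan(-25.190°) = 0.7243, so H₀ = 0.7608 rad = 43.59°.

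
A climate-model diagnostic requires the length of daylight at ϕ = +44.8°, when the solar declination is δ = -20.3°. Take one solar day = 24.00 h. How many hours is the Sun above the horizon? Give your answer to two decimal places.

cos h₀ = −tan ϕ · tan δ = −tan(+44.8°) × tan(-20.300°) = 0.3673, so h₀ = 1.1947 rad = 68.45°.
Daylight = 2h₀/(2π) × 24.00 h = (1.1947/π) × 24.00 = 9.13 h.

9.13 h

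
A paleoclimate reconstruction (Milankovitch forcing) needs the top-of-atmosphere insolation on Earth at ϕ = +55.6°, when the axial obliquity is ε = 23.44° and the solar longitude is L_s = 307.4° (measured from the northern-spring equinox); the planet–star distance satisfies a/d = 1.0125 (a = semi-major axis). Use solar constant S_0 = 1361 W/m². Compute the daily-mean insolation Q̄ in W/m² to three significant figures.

Q̄ ≈ 84.9 W/m²

Solar declination: sin δ = sin ε · sin L_s = sin 23.44° × sin 307.4° = -0.31601, so δ = -18.422°.
cos h₀ = −tan(+55.6°) tan(-18.422°) = 0.4864, h₀ = 1.0628 rad.
Bracket: h₀ sin ϕ sin δ + cos ϕ cos δ sin h₀ = 1.0628×0.82511×-0.31601 + 0.56497×0.94876×0.87371 = -0.277118 + 0.468327 = 0.191209.
Inverse-square distance factor (a/d)² = 1.0125² = 1.025156.
Q̄ = (S_0/π) × 1.025156 × [bracket] = (1361/π) × 1.025156 × 0.191209 = 84.92 W/m².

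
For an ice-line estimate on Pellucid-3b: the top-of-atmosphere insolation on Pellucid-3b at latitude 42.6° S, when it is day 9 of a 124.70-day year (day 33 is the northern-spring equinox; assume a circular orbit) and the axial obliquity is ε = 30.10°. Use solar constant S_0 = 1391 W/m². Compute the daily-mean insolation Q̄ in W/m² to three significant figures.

Solar longitude: L_s = 360° × (9 − 33)/124.70 = -69.286°, i.e. -69.286° + 360° = 290.714°.
sin δ = sin 30.10° × sin 290.714° = -0.46909, so δ = -27.975°.
cos h₀ = −tan(-42.6°) tan(-27.975°) = -0.4884, h₀ = 2.0811 rad.
Bracket: h₀ sin ϕ sin δ + cos ϕ cos δ sin h₀ = 2.0811×-0.67688×-0.46909 + 0.73610×0.88315×0.87261 = 0.660786 + 0.567272 = 1.228058.
Q̄ = (S_0/π) × [bracket] = (1391/π) × 1.228058 = 543.7 W/m².

Q̄ ≈ 544 W/m²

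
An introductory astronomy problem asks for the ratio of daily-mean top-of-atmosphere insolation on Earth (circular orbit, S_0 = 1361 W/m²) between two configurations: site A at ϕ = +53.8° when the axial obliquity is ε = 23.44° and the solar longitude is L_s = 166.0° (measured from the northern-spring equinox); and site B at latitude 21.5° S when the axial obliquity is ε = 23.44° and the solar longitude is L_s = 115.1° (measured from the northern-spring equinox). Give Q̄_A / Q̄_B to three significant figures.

— Configuration A (ϕ=+53.8°):
Solar declination: sin δ = sin ε · sin L_s = sin 23.44° × sin 166.0° = 0.09623, so δ = +5.522°.
cos h₀ = −tan(+53.8°) tan(+5.522°) = -0.1321, h₀ = 1.7033 rad.
Bracket: h₀ sin ϕ sin δ + cos ϕ cos δ sin h₀ = 1.7033×0.80696×0.09623 + 0.59061×0.99536×0.99124 = 0.132268 + 0.582720 = 0.714988.
Q̄ = (S_0/π) × [bracket] = (1361/π) × 0.714988 = 309.75 W/m².
— Configuration B (ϕ=-21.5°):
Solar declination: sin δ = sin ε · sin L_s = sin 23.44° × sin 115.1° = 0.36022, so δ = +21.114°.
cos h₀ = −tan(-21.5°) tan(+21.114°) = 0.1521, h₀ = 1.4181 rad.
Bracket: h₀ sin ϕ sin δ + cos ϕ cos δ sin h₀ = 1.4181×-0.36650×0.36022 + 0.93042×0.93287×0.98836 = -0.187218 + 0.857858 = 0.670640.
Q̄ = (S_0/π) × [bracket] = (1361/π) × 0.670640 = 290.53 W/m².
Ratio Q̄_A / Q̄_B = 309.75 / 290.53 = 1.066.

Q̄_A / Q̄_B ≈ 1.07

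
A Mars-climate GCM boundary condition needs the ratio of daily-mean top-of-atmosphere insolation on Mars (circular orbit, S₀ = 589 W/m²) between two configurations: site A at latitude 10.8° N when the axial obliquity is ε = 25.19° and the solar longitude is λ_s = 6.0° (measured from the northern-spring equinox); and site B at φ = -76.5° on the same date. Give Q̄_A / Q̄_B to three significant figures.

— Configuration A (φ=+10.8°):
Solar declination: sin δ = sin ε · sin λ_s = sin 25.19° × sin 6.0° = 0.04449, so δ = +2.550°.
cos H₀ = −tan(+10.8°) tan(+2.550°) = -0.0085, H₀ = 1.5793 rad.
Bracket: H₀ sin φ sin δ + cos φ cos δ sin H₀ = 1.5793×0.18738×0.04449 + 0.98229×0.99901×0.99996 = 0.013166 + 0.981278 = 0.994444.
Q̄ = (S₀/π) × [bracket] = (589/π) × 0.994444 = 186.44 W/m².
— Configuration B (φ=-76.5°):
cos H₀ = −tan(-76.5°) tan(+2.550°) = 0.1855, H₀ = 1.3842 rad.
Bracket: H₀ sin φ sin δ + cos φ cos δ sin H₀ = 1.3842×-0.97237×0.04449 + 0.23345×0.99901×0.98265 = -0.059882 + 0.229173 = 0.169291.
Q̄ = (S₀/π) × [bracket] = (589/π) × 0.169291 = 31.739 W/m².
Ratio Q̄_A / Q̄_B = 186.44 / 31.739 = 5.874.

Q̄_A / Q̄_B ≈ 5.87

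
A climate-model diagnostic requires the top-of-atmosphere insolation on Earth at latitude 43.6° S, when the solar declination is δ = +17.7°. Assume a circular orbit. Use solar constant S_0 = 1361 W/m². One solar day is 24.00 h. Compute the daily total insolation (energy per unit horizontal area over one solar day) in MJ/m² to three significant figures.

14.7 MJ/m²

cos h₀ = −tan(-43.6°) tan(+17.700°) = 0.3039, h₀ = 1.2620 rad.
Bracket: h₀ sin ϕ sin δ + cos ϕ cos δ sin h₀ = 1.2620×-0.68962×0.30403 + 0.72417×0.95266×0.95270 = -0.264597 + 0.657256 = 0.392659.
Q̄ = (S_0/π) × [bracket] = (1361/π) × 0.392659 = 170.11 W/m².
Daily total = Q̄ × 24.00 h × 3600 s/h = 170.11 × 24.00 × 3600 / 10⁶ = 14.70 MJ/m².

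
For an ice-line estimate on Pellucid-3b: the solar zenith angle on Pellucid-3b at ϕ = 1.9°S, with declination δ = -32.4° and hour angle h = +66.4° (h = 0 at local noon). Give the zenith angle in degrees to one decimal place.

cos θ_z = sin ϕ sin δ + cos ϕ cos δ cos h = 0.017765 + 0.337840 = 0.355605.
θ_z = arccos(0.355605) = 69.2°.

θ_z = 69.2°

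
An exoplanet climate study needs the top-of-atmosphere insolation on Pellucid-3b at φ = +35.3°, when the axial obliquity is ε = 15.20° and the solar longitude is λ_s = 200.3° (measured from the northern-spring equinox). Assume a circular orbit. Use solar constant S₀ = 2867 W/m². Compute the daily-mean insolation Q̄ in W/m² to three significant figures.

Q̄ ≈ 668 W/m²

Solar declination: sin δ = sin ε · sin λ_s = sin 15.20° × sin 200.3° = -0.09096, so δ = -5.219°.
cos H₀ = −tan(+35.3°) tan(-5.219°) = 0.0647, H₀ = 1.5061 rad.
Bracket: H₀ sin φ sin δ + cos φ cos δ sin H₀ = 1.5061×0.57786×-0.09096 + 0.81614×0.99585×0.99791 = -0.079164 + 0.811054 = 0.731890.
Q̄ = (S₀/π) × [bracket] = (2867/π) × 0.731890 = 667.9 W/m².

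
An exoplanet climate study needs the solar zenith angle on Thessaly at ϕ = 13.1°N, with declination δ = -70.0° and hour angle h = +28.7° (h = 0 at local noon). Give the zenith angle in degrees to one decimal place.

cos θ_z = sin ϕ sin δ + cos ϕ cos δ cos h = -0.212983 + 0.292194 = 0.079211.
θ_z = arccos(0.079211) = 85.5°.

θ_z = 85.5°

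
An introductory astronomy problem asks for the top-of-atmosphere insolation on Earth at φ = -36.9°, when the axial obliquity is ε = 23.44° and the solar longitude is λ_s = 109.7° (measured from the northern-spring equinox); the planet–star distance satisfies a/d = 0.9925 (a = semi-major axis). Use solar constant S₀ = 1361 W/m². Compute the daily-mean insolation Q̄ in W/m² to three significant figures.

Solar declination: sin δ = sin ε · sin λ_s = sin 23.44° × sin 109.7° = 0.37451, so δ = +21.994°.
cos H₀ = −tan(-36.9°) tan(+21.994°) = 0.3033, H₀ = 1.2627 rad.
Bracket: H₀ sin φ sin δ + cos φ cos δ sin H₀ = 1.2627×-0.60042×0.37451 + 0.79968×0.92722×0.95291 = -0.283935 + 0.706563 = 0.422628.
Inverse-square distance factor (a/d)² = 0.9925² = 0.985056.
Q̄ = (S₀/π) × 0.985056 × [bracket] = (1361/π) × 0.985056 × 0.422628 = 180.4 W/m².

Q̄ ≈ 180 W/m²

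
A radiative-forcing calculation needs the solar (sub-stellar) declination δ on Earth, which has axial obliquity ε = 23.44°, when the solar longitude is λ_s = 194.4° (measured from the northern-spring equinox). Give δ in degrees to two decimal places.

δ = -5.68°

sin δ = sin ε · sin λ_s = sin 23.44° × sin 194.4° = -0.098926.
δ = arcsin(-0.098926) = -5.68°.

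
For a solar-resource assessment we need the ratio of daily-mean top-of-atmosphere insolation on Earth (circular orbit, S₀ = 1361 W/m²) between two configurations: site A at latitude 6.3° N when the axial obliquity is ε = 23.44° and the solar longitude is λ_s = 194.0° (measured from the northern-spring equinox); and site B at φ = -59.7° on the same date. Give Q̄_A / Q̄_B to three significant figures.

— Configuration A (φ=+6.3°):
Solar declination: sin δ = sin ε · sin λ_s = sin 23.44° × sin 194.0° = -0.09623, so δ = -5.522°.
cos H₀ = −tan(+6.3°) tan(-5.522°) = 0.0107, H₀ = 1.5601 rad.
Bracket: H₀ sin φ sin δ + cos φ cos δ sin H₀ = 1.5601×0.10973×-0.09623 + 0.99396×0.99536×0.99994 = -0.016474 + 0.989289 = 0.972815.
Q̄ = (S₀/π) × [bracket] = (1361/π) × 0.972815 = 421.44 W/m².
— Configuration B (φ=-59.7°):
cos H₀ = −tan(-59.7°) tan(-5.522°) = -0.1655, H₀ = 1.7370 rad.
Bracket: H₀ sin φ sin δ + cos φ cos δ sin H₀ = 1.7370×-0.86340×-0.09623 + 0.50453×0.99536×0.98622 = 0.144319 + 0.495269 = 0.639588.
Q̄ = (S₀/π) × [bracket] = (1361/π) × 0.639588 = 277.08 W/m².
Ratio Q̄_A / Q̄_B = 421.44 / 277.08 = 1.521.

Q̄_A / Q̄_B ≈ 1.52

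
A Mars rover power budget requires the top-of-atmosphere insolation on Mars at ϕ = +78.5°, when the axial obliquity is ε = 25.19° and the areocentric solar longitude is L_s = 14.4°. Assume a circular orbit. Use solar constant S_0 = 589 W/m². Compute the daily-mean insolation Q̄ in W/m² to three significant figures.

Q̄ ≈ 72.9 W/m²

sin δ = sin 25.19° × sin 14.4° = 0.10585, so δ = +6.076°.
cos h₀ = −tan(+78.5°) tan(+6.076°) = -0.5232, h₀ = 2.1214 rad.
Bracket: h₀ sin ϕ sin δ + cos ϕ cos δ sin h₀ = 2.1214×0.97992×0.10585 + 0.19937×0.99438×0.85221 = 0.220041 + 0.168950 = 0.388991.
Q̄ = (S_0/π) × [bracket] = (589/π) × 0.388991 = 72.93 W/m².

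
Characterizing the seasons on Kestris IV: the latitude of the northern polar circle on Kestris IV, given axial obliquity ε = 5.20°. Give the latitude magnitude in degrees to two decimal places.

The polar circle is the lowest latitude that experiences at least one full rotation of continuous daylight at the northern-summer solstice; it lies at |ϕ| = 90° − ε = 90° − 5.20° = 84.80°.

84.80°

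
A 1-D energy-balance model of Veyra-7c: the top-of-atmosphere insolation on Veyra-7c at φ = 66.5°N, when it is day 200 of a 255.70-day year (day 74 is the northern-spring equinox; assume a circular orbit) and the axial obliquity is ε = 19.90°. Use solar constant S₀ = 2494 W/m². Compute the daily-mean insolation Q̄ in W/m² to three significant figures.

Q̄ ≈ 334 W/m²

Solar longitude: λ_s = 360° × (200 − 74)/255.70 = 177.395°.
sin δ = sin 19.90° × sin 177.395° = 0.01547, so δ = +0.886°.
cos H₀ = −tan(+66.5°) tan(+0.886°) = -0.0356, H₀ = 1.6064 rad.
Bracket: H₀ sin φ sin δ + cos φ cos δ sin H₀ = 1.6064×0.91706×0.01547 + 0.39875×0.99988×0.99937 = 0.022790 + 0.398451 = 0.421241.
Q̄ = (S₀/π) × [bracket] = (2494/π) × 0.421241 = 334.4 W/m².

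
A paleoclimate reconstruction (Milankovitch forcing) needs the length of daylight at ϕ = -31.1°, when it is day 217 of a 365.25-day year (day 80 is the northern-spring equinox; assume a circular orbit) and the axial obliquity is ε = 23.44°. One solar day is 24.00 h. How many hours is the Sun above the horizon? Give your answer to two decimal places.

10.64 h

Solar longitude: L_s = 360° × (217 − 80)/365.25 = 135.031°.
sin δ = sin 23.44° × sin 135.031° = 0.28113, so δ = +16.328°.
cos h₀ = −tan ϕ · tan δ = −tan(-31.1°) × tan(+16.328°) = 0.1767, so h₀ = 1.3931 rad = 79.82°.
Daylight = 2h₀/(2π) × 24.00 h = (1.3931/π) × 24.00 = 10.64 h.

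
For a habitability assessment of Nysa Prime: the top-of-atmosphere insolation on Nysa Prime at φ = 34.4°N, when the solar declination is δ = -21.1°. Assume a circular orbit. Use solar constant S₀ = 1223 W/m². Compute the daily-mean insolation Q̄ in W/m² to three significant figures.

Q̄ ≈ 186 W/m²

cos H₀ = −tan(+34.4°) tan(-21.100°) = 0.2642, H₀ = 1.3034 rad.
Bracket: H₀ sin φ sin δ + cos φ cos δ sin H₀ = 1.3034×0.56497×-0.36000 + 0.82511×0.93295×0.96447 = -0.265097 + 0.742436 = 0.477339.
Q̄ = (S₀/π) × [bracket] = (1223/π) × 0.477339 = 185.8 W/m².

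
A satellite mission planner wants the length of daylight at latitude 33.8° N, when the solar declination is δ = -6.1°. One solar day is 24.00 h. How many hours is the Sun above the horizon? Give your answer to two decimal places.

11.45 h

cos h₀ = −tan ϕ · tan δ = −tan(+33.8°) × tan(-6.100°) = 0.0715, so h₀ = 1.4992 rad = 85.90°.
Daylight = 2h₀/(2π) × 24.00 h = (1.4992/π) × 24.00 = 11.45 h.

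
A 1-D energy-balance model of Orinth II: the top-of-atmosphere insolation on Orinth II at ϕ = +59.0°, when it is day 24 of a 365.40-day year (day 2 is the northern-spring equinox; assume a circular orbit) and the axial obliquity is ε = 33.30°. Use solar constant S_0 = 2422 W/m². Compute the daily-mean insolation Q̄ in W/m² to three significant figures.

Q̄ ≈ 623 W/m²

Solar longitude: L_s = 360° × (24 − 2)/365.40 = 21.675°.
sin δ = sin 33.30° × sin 21.675° = 0.20278, so δ = +11.699°.
cos h₀ = −tan(+59.0°) tan(+11.699°) = -0.3446, h₀ = 1.9226 rad.
Bracket: h₀ sin ϕ sin δ + cos ϕ cos δ sin h₀ = 1.9226×0.85717×0.20278 + 0.51504×0.97923×0.93874 = 0.334180 + 0.473447 = 0.807627.
Q̄ = (S_0/π) × [bracket] = (2422/π) × 0.807627 = 622.6 W/m².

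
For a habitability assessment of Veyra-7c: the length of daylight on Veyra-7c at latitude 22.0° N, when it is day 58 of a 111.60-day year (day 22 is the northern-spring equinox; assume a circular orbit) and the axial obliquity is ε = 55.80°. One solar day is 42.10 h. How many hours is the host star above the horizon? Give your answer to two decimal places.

Solar longitude: L_s = 360° × (58 − 22)/111.60 = 116.129°.
sin δ = sin 55.80° × sin 116.129° = 0.74256, so δ = +47.950°.
cos h₀ = −tan ϕ · tan δ = −tan(+22.0°) × tan(+47.950°) = -0.4479, so h₀ = 2.0352 rad = 116.61°.
Daylight = 2h₀/(2π) × 42.10 h = (2.0352/π) × 42.10 = 27.27 h.

27.27 h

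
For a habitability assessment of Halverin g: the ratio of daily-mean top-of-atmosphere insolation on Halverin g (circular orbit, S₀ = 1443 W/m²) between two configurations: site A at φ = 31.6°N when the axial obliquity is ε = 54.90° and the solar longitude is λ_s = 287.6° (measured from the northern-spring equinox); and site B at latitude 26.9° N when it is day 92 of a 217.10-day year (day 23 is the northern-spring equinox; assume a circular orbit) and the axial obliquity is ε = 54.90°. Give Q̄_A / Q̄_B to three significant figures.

— Configuration A (φ=+31.6°):
Solar declination: sin δ = sin ε · sin λ_s = sin 54.90° × sin 287.6° = -0.77985, so δ = -51.247°.
cos H₀ = −tan(+31.6°) tan(-51.247°) = 0.7664, H₀ = 0.6975 rad.
Bracket: H₀ sin φ sin δ + cos φ cos δ sin H₀ = 0.6975×0.52399×-0.77985 + 0.85173×0.62596×0.64231 = -0.285022 + 0.342447 = 0.057425.
Q̄ = (S₀/π) × [bracket] = (1443/π) × 0.057425 = 26.377 W/m².
— Configuration B (φ=+26.9°):
Solar longitude: λ_s = 360° × (92 − 23)/217.10 = 114.417°.
sin δ = sin 54.90° × sin 114.417° = 0.74497, so δ = +48.157°.
cos H₀ = −tan(+26.9°) tan(+48.157°) = -0.5666, H₀ = 2.1731 rad.
Bracket: H₀ sin φ sin δ + cos φ cos δ sin H₀ = 2.1731×0.45243×0.74497 + 0.89180×0.66709×0.82402 = 0.732436 + 0.490218 = 1.222654.
Q̄ = (S₀/π) × [bracket] = (1443/π) × 1.222654 = 561.59 W/m².
Ratio Q̄_A / Q̄_B = 26.377 / 561.59 = 0.04697.

Q̄_A / Q̄_B ≈ 0.0470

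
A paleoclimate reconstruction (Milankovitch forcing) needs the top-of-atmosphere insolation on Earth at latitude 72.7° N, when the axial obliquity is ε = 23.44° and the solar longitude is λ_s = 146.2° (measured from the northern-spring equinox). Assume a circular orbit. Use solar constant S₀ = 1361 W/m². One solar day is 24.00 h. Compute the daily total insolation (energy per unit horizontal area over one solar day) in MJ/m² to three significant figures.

26.3 MJ/m²

Solar declination: sin δ = sin ε · sin λ_s = sin 23.44° × sin 146.2° = 0.22129, so δ = +12.785°.
cos H₀ = −tan(+72.7°) tan(+12.785°) = -0.7285, H₀ = 2.3870 rad.
Bracket: H₀ sin φ sin δ + cos φ cos δ sin H₀ = 2.3870×0.95476×0.22129 + 0.29737×0.97521×0.68501 = 0.504323 + 0.198652 = 0.702975.
Q̄ = (S₀/π) × [bracket] = (1361/π) × 0.702975 = 304.54 W/m².
Daily total = Q̄ × 24.00 h × 3600 s/h = 304.54 × 24.00 × 3600 / 10⁶ = 26.31 MJ/m².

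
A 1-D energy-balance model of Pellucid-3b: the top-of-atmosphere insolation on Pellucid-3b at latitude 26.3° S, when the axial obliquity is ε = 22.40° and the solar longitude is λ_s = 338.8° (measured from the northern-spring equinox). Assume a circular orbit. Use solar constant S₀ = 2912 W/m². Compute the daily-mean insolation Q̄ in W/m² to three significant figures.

Solar declination: sin δ = sin ε · sin λ_s = sin 22.40° × sin 338.8° = -0.13780, so δ = -7.921°.
cos H₀ = −tan(-26.3°) tan(-7.921°) = -0.0688, H₀ = 1.6396 rad.
Bracket: H₀ sin φ sin δ + cos φ cos δ sin H₀ = 1.6396×-0.44307×-0.13780 + 0.89649×0.99046×0.99763 = 0.100106 + 0.885833 = 0.985939.
Q̄ = (S₀/π) × [bracket] = (2912/π) × 0.985939 = 913.9 W/m².

Q̄ ≈ 914 W/m²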